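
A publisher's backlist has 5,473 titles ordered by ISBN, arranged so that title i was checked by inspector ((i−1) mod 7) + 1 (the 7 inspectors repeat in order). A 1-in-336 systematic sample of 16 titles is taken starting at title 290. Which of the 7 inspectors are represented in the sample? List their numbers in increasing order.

Consecutive selections differ by k = 336, so their inspector numbers differ by 336 mod 7 = 0.
gcd(336, 7) = 7, so the sample visits 7/7 = 1 distinct residues mod 7.
Start 290 is inspector 3; the inspectors hit are 3.

3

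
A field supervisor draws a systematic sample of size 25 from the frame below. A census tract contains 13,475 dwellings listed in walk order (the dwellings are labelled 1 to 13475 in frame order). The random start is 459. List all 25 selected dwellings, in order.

k = N/n = 13475/25 = 539
dwelling 1: 459
dwelling 2: 459 + 539 = 998
dwelling 3: 998 + 539 = 1537
dwelling 4: 1537 + 539 = 2076
dwelling 5: 2076 + 539 = 2615
dwelling 6: 2615 + 539 = 3154
dwelling 7: 3154 + 539 = 3693
dwelling 8: 3693 + 539 = 4232
dwelling 9: 4232 + 539 = 4771
dwelling 10: 4771 + 539 = 5310
dwelling 11: 5310 + 539 = 5849
dwelling 12: 5849 + 539 = 6388
dwelling 13: 6388 + 539 = 6927
dwelling 14: 6927 + 539 = 7466
dwelling 15: 7466 + 539 = 8005
dwelling 16: 8005 + 539 = 8544
dwelling 17: 8544 + 539 = 9083
dwelling 18: 9083 + 539 = 9622
dwelling 19: 9622 + 539 = 10161
dwelling 20: 10161 + 539 = 10700
dwelling 21: 10700 + 539 = 11239
dwelling 22: 11239 + 539 = 11778
dwelling 23: 11778 + 539 = 12317
dwelling 24: 12317 + 539 = 12856
dwelling 25: 12856 + 539 = 13395

459, 998, 1537, 2076, 2615, 3154, 3693, 4232, 4771, 5310, 5849, 6388, 6927, 7466, 8005, 8544, 9083, 9622, 10161, 10700, 11239, 11778, 12317, 12856, 13395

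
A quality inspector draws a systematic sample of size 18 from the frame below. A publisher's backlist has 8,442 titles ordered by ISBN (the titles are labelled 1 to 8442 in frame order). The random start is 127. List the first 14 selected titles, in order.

k = N/n = 8442/18 = 469
title 1: 127
title 2: 127 + 469 = 596
title 3: 596 + 469 = 1065
title 4: 1065 + 469 = 1534
title 5: 1534 + 469 = 2003
title 6: 2003 + 469 = 2472
title 7: 2472 + 469 = 2941
title 8: 2941 + 469 = 3410
title 9: 3410 + 469 = 3879
title 10: 3879 + 469 = 4348
title 11: 4348 + 469 = 4817
title 12: 4817 + 469 = 5286
title 13: 5286 + 469 = 5755
title 14: 5755 + 469 = 6224

127, 596, 1065, 1534, 2003, 2472, 2941, 3410, 3879, 4348, 4817, 5286, 5755, 6224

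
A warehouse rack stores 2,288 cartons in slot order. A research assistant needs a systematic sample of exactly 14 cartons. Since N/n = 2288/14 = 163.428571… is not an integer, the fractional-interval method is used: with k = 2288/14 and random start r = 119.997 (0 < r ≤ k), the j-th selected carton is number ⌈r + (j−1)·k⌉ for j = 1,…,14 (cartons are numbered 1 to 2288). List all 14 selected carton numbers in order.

j=1: r + 0k = 119.997 → ⌈·⌉ = 120
j=2: r + 1k = 283.425571… → ⌈·⌉ = 284
j=3: r + 2k = 446.854142… → ⌈·⌉ = 447
j=4: r + 3k = 610.282714… → ⌈·⌉ = 611
j=5: r + 4k = 773.711285… → ⌈·⌉ = 774
j=6: r + 5k = 937.139857… → ⌈·⌉ = 938
j=7: r + 6k = 1100.568428… → ⌈·⌉ = 1101
j=8: r + 7k = 1263.997 → ⌈·⌉ = 1264
j=9: r + 8k = 1427.425571… → ⌈·⌉ = 1428
j=10: r + 9k = 1590.854142… → ⌈·⌉ = 1591
j=11: r + 10k = 1754.282714… → ⌈·⌉ = 1755
j=12: r + 11k = 1917.711285… → ⌈·⌉ = 1918
j=13: r + 12k = 2081.139857… → ⌈·⌉ = 2082
j=14: r + 13k = 2244.568428… → ⌈·⌉ = 2245

120, 284, 447, 611, 774, 938, 1101, 1264, 1428, 1591, 1755, 1918, 2082, 2245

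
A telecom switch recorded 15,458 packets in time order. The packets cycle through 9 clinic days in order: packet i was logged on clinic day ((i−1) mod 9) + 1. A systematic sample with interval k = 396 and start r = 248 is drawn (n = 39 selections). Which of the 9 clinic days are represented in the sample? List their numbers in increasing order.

Consecutive selections differ by k = 396, so their clinic day numbers differ by 396 mod 9 = 0.
gcd(396, 9) = 9, so the sample visits 9/9 = 1 distinct residues mod 9.
Start 248 is clinic day 5; the clinic days hit are 5.

5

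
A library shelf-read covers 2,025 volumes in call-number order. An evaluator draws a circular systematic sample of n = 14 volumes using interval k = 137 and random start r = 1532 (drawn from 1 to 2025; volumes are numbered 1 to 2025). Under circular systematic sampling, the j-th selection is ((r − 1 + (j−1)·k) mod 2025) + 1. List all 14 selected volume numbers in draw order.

Selection 1: 1532
Selection 2: 1532 + 137 = 1669
Selection 3: 1669 + 137 = 1806
Selection 4: 1806 + 137 = 1943
Selection 5: 1943 + 137 = 2080 → 2080 − 2025 = 55
Selection 6: 55 + 137 = 192
Selection 7: 192 + 137 = 329
Selection 8: 329 + 137 = 466
Selection 9: 466 + 137 = 603
Selection 10: 603 + 137 = 740
Selection 11: 740 + 137 = 877
Selection 12: 877 + 137 = 1014
Selection 13: 1014 + 137 = 1151
Selection 14: 1151 + 137 = 1288

1532, 1669, 1806, 1943, 55, 192, 329, 466, 603, 740, 877, 1014, 1151, 1288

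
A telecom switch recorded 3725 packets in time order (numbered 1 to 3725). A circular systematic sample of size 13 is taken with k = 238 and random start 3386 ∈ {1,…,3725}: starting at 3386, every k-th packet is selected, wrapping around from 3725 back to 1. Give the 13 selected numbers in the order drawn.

3386, 3624, 137, 375, 613, 851, 1089, 1327, 1565, 1803, 2041, 2279, 2517

Selection 1: 3386
Selection 2: 3386 + 238 = 3624
Selection 3: 3624 + 238 = 3862 → 3862 − 3725 = 137
Selection 4: 137 + 238 = 375
Selection 5: 375 + 238 = 613
Selection 6: 613 + 238 = 851
Selection 7: 851 + 238 = 1089
Selection 8: 1089 + 238 = 1327
Selection 9: 1327 + 238 = 1565
Selection 10: 1565 + 238 = 1803
Selection 11: 1803 + 238 = 2041
Selection 12: 2041 + 238 = 2279
Selection 13: 2279 + 238 = 2517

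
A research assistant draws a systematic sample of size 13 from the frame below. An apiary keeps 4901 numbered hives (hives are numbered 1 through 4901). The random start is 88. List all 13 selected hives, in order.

88, 465, 842, 1219, 1596, 1973, 2350, 2727, 3104, 3481, 3858, 4235, 4612

k = N/n = 4901/13 = 377
hive 1: 88
hive 2: 88 + 377 = 465
hive 3: 465 + 377 = 842
hive 4: 842 + 377 = 1219
hive 5: 1219 + 377 = 1596
hive 6: 1596 + 377 = 1973
hive 7: 1973 + 377 = 2350
hive 8: 2350 + 377 = 2727
hive 9: 2727 + 377 = 3104
hive 10: 3104 + 377 = 3481
hive 11: 3481 + 377 = 3858
hive 12: 3858 + 377 = 4235
hive 13: 4235 + 377 = 4612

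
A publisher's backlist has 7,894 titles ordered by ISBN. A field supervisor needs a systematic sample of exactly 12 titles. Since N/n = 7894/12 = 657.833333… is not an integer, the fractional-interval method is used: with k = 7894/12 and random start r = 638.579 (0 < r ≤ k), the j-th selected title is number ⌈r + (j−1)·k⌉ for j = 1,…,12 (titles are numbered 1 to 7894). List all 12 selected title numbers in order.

639, 1297, 1955, 2613, 3270, 3928, 4586, 5244, 5902, 6560, 7217, 7875

j=1: r + 0k = 638.579 → ⌈·⌉ = 639
j=2: r + 1k = 1296.412333… → ⌈·⌉ = 1297
j=3: r + 2k = 1954.245666… → ⌈·⌉ = 1955
j=4: r + 3k = 2612.079 → ⌈·⌉ = 2613
j=5: r + 4k = 3269.912333… → ⌈·⌉ = 3270
j=6: r + 5k = 3927.745666… → ⌈·⌉ = 3928
j=7: r + 6k = 4585.579 → ⌈·⌉ = 4586
j=8: r + 7k = 5243.412333… → ⌈·⌉ = 5244
j=9: r + 8k = 5901.245666… → ⌈·⌉ = 5902
j=10: r + 9k = 6559.079 → ⌈·⌉ = 6560
j=11: r + 10k = 7216.912333… → ⌈·⌉ = 7217
j=12: r + 11k = 7874.745666… → ⌈·⌉ = 7875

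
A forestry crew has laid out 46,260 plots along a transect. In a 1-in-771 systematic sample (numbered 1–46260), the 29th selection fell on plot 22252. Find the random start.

k = 771
r = 22252 − (29−1)×771 = 22252 − 21588 = 664

664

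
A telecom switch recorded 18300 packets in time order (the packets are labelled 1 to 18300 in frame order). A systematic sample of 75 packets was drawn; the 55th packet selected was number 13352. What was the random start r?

176

k = 18300/75 = 244
r = 13352 − (55−1)×244 = 13352 − 13176 = 176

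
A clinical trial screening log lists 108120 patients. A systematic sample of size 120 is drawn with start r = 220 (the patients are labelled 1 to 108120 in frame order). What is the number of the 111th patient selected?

99330

k = 108120/120 = 901
111th selection = r + (111−1)·k = 220 + 110×901 = 220 + 99110 = 99330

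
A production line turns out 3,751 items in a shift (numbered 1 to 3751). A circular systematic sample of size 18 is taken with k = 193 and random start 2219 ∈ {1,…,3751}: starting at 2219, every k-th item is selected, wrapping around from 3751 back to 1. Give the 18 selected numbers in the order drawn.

Selection 1: 2219
Selection 2: 2219 + 193 = 2412
Selection 3: 2412 + 193 = 2605
Selection 4: 2605 + 193 = 2798
Selection 5: 2798 + 193 = 2991
Selection 6: 2991 + 193 = 3184
Selection 7: 3184 + 193 = 3377
Selection 8: 3377 + 193 = 3570
Selection 9: 3570 + 193 = 3763 → 3763 − 3751 = 12
Selection 10: 12 + 193 = 205
Selection 11: 205 + 193 = 398
Selection 12: 398 + 193 = 591
Selection 13: 591 + 193 = 784
Selection 14: 784 + 193 = 977
Selection 15: 977 + 193 = 1170
Selection 16: 1170 + 193 = 1363
Selection 17: 1363 + 193 = 1556
Selection 18: 1556 + 193 = 1749

2219, 2412, 2605, 2798, 2991, 3184, 3377, 3570, 12, 205, 398, 591, 784, 977, 1170, 1363, 1556, 1749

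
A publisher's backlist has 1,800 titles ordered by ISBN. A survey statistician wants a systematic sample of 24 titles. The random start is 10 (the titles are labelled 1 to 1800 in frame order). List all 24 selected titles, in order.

10, 85, 160, 235, 310, 385, 460, 535, 610, 685, 760, 835, 910, 985, 1060, 1135, 1210, 1285, 1360, 1435, 1510, 1585, 1660, 1735

k = N/n = 1800/24 = 75
title 1: 10
title 2: 10 + 75 = 85
title 3: 85 + 75 = 160
title 4: 160 + 75 = 235
title 5: 235 + 75 = 310
title 6: 310 + 75 = 385
title 7: 385 + 75 = 460
title 8: 460 + 75 = 535
title 9: 535 + 75 = 610
title 10: 610 + 75 = 685
title 11: 685 + 75 = 760
title 12: 760 + 75 = 835
title 13: 835 + 75 = 910
title 14: 910 + 75 = 985
title 15: 985 + 75 = 1060
title 16: 1060 + 75 = 1135
title 17: 1135 + 75 = 1210
title 18: 1210 + 75 = 1285
title 19: 1285 + 75 = 1360
title 20: 1360 + 75 = 1435
title 21: 1435 + 75 = 1510
title 22: 1510 + 75 = 1585
title 23: 1585 + 75 = 1660
title 24: 1660 + 75 = 1735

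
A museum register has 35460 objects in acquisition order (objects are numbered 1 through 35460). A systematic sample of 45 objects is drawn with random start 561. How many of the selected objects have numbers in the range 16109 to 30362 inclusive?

18

k = 35460/45 = 788
First selection ≥ 16109: 561 + ⌈(16109−561)/788⌉·788 = 561 + 20×788 = 16321
Last selection ≤ 30362: 561 + ⌊(30362−561)/788⌋·788 = 561 + 37×788 = 29717
Count = 37 − 20 + 1 = 18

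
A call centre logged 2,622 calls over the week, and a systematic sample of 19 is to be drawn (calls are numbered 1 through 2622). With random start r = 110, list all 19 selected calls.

k = N/n = 2622/19 = 138
call 1: 110
call 2: 110 + 138 = 248
call 3: 248 + 138 = 386
call 4: 386 + 138 = 524
call 5: 524 + 138 = 662
call 6: 662 + 138 = 800
call 7: 800 + 138 = 938
call 8: 938 + 138 = 1076
call 9: 1076 + 138 = 1214
call 10: 1214 + 138 = 1352
call 11: 1352 + 138 = 1490
call 12: 1490 + 138 = 1628
call 13: 1628 + 138 = 1766
call 14: 1766 + 138 = 1904
call 15: 1904 + 138 = 2042
call 16: 2042 + 138 = 2180
call 17: 2180 + 138 = 2318
call 18: 2318 + 138 = 2456
call 19: 2456 + 138 = 2594

110, 248, 386, 524, 662, 800, 938, 1076, 1214, 1352, 1490, 1628, 1766, 1904, 2042, 2180, 2318, 2456, 2594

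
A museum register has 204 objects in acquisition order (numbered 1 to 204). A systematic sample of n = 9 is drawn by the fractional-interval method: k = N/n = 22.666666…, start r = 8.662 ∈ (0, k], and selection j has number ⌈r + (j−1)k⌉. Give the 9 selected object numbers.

j=1: r + 0k = 8.662 → ⌈·⌉ = 9
j=2: r + 1k = 31.328666… → ⌈·⌉ = 32
j=3: r + 2k = 53.995333… → ⌈·⌉ = 54
j=4: r + 3k = 76.662 → ⌈·⌉ = 77
j=5: r + 4k = 99.328666… → ⌈·⌉ = 100
j=6: r + 5k = 121.995333… → ⌈·⌉ = 122
j=7: r + 6k = 144.662 → ⌈·⌉ = 145
j=8: r + 7k = 167.328666… → ⌈·⌉ = 168
j=9: r + 8k = 189.995333… → ⌈·⌉ = 190

9, 32, 54, 77, 100, 122, 145, 168, 190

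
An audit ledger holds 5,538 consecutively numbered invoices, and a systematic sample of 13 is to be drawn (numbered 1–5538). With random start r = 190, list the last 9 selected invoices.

1894, 2320, 2746, 3172, 3598, 4024, 4450, 4876, 5302

k = N/n = 5538/13 = 426
5th selection = 190 + 4×426 = 1894
6th: 1894 + 426 = 2320
7th: 2320 + 426 = 2746
8th: 2746 + 426 = 3172
9th: 3172 + 426 = 3598
10th: 3598 + 426 = 4024
11th: 4024 + 426 = 4450
12th: 4450 + 426 = 4876
13th: 4876 + 426 = 5302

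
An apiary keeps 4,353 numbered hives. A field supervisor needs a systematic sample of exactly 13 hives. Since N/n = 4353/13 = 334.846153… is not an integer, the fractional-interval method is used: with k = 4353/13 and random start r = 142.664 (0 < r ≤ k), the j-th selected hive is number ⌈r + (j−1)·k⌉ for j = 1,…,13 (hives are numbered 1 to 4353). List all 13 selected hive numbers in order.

143, 478, 813, 1148, 1483, 1817, 2152, 2487, 2822, 3157, 3492, 3826, 4161

j=1: r + 0k = 142.664 → ⌈·⌉ = 143
j=2: r + 1k = 477.510153… → ⌈·⌉ = 478
j=3: r + 2k = 812.356307… → ⌈·⌉ = 813
j=4: r + 3k = 1147.202461… → ⌈·⌉ = 1148
j=5: r + 4k = 1482.048615… → ⌈·⌉ = 1483
j=6: r + 5k = 1816.894769… → ⌈·⌉ = 1817
j=7: r + 6k = 2151.740923… → ⌈·⌉ = 2152
j=8: r + 7k = 2486.587076… → ⌈·⌉ = 2487
j=9: r + 8k = 2821.433230… → ⌈·⌉ = 2822
j=10: r + 9k = 3156.279384… → ⌈·⌉ = 3157
j=11: r + 10k = 3491.125538… → ⌈·⌉ = 3492
j=12: r + 11k = 3825.971692… → ⌈·⌉ = 3826
j=13: r + 12k = 4160.817846… → ⌈·⌉ = 4161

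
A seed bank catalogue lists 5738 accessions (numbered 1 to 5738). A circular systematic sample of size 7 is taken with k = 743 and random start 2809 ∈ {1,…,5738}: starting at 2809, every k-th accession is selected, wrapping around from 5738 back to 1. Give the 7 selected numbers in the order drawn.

2809, 3552, 4295, 5038, 43, 786, 1529

Selection 1: 2809
Selection 2: 2809 + 743 = 3552
Selection 3: 3552 + 743 = 4295
Selection 4: 4295 + 743 = 5038
Selection 5: 5038 + 743 = 5781 → 5781 − 5738 = 43
Selection 6: 43 + 743 = 786
Selection 7: 786 + 743 = 1529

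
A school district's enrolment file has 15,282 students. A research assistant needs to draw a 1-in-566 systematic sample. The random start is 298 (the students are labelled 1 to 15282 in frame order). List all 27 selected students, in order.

298, 864, 1430, 1996, 2562, 3128, 3694, 4260, 4826, 5392, 5958, 6524, 7090, 7656, 8222, 8788, 9354, 9920, 10486, 11052, 11618, 12184, 12750, 13316, 13882, 14448, 15014

student 1: 298
student 2: 298 + 566 = 864
student 3: 864 + 566 = 1430
student 4: 1430 + 566 = 1996
student 5: 1996 + 566 = 2562
student 6: 2562 + 566 = 3128
student 7: 3128 + 566 = 3694
student 8: 3694 + 566 = 4260
student 9: 4260 + 566 = 4826
student 10: 4826 + 566 = 5392
student 11: 5392 + 566 = 5958
student 12: 5958 + 566 = 6524
student 13: 6524 + 566 = 7090
student 14: 7090 + 566 = 7656
student 15: 7656 + 566 = 8222
student 16: 8222 + 566 = 8788
student 17: 8788 + 566 = 9354
student 18: 9354 + 566 = 9920
student 19: 9920 + 566 = 10486
student 20: 10486 + 566 = 11052
student 21: 11052 + 566 = 11618
student 22: 11618 + 566 = 12184
student 23: 12184 + 566 = 12750
student 24: 12750 + 566 = 13316
student 25: 13316 + 566 = 13882
student 26: 13882 + 566 = 14448
student 27: 14448 + 566 = 15014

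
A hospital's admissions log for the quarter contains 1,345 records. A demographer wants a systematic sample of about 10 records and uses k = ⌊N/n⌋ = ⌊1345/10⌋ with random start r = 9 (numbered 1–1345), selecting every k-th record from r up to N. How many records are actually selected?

10

k = ⌊1345/10⌋ = 134
Achieved size = ⌊(1345 − 9)/134⌋ + 1 = ⌊1336/134⌋ + 1 = 9 + 1 = 10
(last selection: 9 + 9×134 = 1215 ≤ 1345; next would be 1349 > 1345)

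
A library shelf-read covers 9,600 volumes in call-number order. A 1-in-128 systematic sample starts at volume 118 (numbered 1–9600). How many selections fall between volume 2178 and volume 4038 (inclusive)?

14

k = 128
First selection ≥ 2178: 118 + ⌈(2178−118)/128⌉·128 = 118 + 17×128 = 2294
Last selection ≤ 4038: 118 + ⌊(4038−118)/128⌋·128 = 118 + 30×128 = 3958
Count = 30 − 17 + 1 = 14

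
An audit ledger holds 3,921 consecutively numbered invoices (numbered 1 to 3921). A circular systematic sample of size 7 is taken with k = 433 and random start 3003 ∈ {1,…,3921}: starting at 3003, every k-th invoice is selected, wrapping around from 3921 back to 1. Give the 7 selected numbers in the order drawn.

Selection 1: 3003
Selection 2: 3003 + 433 = 3436
Selection 3: 3436 + 433 = 3869
Selection 4: 3869 + 433 = 4302 → 4302 − 3921 = 381
Selection 5: 381 + 433 = 814
Selection 6: 814 + 433 = 1247
Selection 7: 1247 + 433 = 1680

3003, 3436, 3869, 381, 814, 1247, 1680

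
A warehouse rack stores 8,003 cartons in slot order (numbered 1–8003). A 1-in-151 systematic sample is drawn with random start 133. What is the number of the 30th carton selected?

k = 151
30th selection = r + (30−1)·k = 133 + 29×151 = 133 + 4379 = 4512

4512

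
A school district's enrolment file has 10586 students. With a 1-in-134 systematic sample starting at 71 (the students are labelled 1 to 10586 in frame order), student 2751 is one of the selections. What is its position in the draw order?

21

k = 134
position = (2751 − 71)/134 + 1 = 2680/134 + 1 = 20 + 1 = 21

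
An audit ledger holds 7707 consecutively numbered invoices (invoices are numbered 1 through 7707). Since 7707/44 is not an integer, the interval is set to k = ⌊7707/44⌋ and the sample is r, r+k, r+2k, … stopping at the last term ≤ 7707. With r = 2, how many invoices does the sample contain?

45

k = ⌊7707/44⌋ = 175
Achieved size = ⌊(7707 − 2)/175⌋ + 1 = ⌊7705/175⌋ + 1 = 44 + 1 = 45
(last selection: 2 + 44×175 = 7702 ≤ 7707; next would be 7877 > 7707)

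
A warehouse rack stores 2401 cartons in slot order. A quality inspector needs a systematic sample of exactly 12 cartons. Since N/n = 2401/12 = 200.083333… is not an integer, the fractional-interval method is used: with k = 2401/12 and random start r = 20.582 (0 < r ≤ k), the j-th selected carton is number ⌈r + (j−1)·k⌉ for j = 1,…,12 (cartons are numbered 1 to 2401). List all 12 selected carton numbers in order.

21, 221, 421, 621, 821, 1021, 1222, 1422, 1622, 1822, 2022, 2222

j=1: r + 0k = 20.582 → ⌈·⌉ = 21
j=2: r + 1k = 220.665333… → ⌈·⌉ = 221
j=3: r + 2k = 420.748666… → ⌈·⌉ = 421
j=4: r + 3k = 620.832 → ⌈·⌉ = 621
j=5: r + 4k = 820.915333… → ⌈·⌉ = 821
j=6: r + 5k = 1020.998666… → ⌈·⌉ = 1021
j=7: r + 6k = 1221.082 → ⌈·⌉ = 1222
j=8: r + 7k = 1421.165333… → ⌈·⌉ = 1422
j=9: r + 8k = 1621.248666… → ⌈·⌉ = 1622
j=10: r + 9k = 1821.332 → ⌈·⌉ = 1822
j=11: r + 10k = 2021.415333… → ⌈·⌉ = 2022
j=12: r + 11k = 2221.498666… → ⌈·⌉ = 2222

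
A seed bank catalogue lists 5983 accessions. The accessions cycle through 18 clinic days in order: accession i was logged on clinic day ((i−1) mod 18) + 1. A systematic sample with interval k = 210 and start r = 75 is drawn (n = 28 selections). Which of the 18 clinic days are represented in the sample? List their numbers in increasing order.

3, 9, 15

Consecutive selections differ by k = 210, so their clinic day numbers differ by 210 mod 18 = 12.
gcd(210, 18) = 6, so the sample visits 18/6 = 3 distinct residues mod 18.
Start 75 is clinic day 3; the clinic days hit are 3, 9, 15.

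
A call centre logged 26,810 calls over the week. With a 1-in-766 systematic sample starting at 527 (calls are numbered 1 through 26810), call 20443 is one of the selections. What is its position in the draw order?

27

k = 766
position = (20443 − 527)/766 + 1 = 19916/766 + 1 = 26 + 1 = 27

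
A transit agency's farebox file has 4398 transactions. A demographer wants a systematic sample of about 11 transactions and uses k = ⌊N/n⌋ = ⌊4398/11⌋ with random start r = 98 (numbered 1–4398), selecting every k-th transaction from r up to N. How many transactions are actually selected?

k = ⌊4398/11⌋ = 399
Achieved size = ⌊(4398 − 98)/399⌋ + 1 = ⌊4300/399⌋ + 1 = 10 + 1 = 11
(last selection: 98 + 10×399 = 4088 ≤ 4398; next would be 4487 > 4398)

11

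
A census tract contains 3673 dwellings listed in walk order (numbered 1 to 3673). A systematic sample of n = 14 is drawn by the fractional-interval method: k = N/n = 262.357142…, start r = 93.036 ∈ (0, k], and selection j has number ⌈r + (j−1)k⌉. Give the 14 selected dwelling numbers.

j=1: r + 0k = 93.036 → ⌈·⌉ = 94
j=2: r + 1k = 355.393142… → ⌈·⌉ = 356
j=3: r + 2k = 617.750285… → ⌈·⌉ = 618
j=4: r + 3k = 880.107428… → ⌈·⌉ = 881
j=5: r + 4k = 1142.464571… → ⌈·⌉ = 1143
j=6: r + 5k = 1404.821714… → ⌈·⌉ = 1405
j=7: r + 6k = 1667.178857… → ⌈·⌉ = 1668
j=8: r + 7k = 1929.536 → ⌈·⌉ = 1930
j=9: r + 8k = 2191.893142… → ⌈·⌉ = 2192
j=10: r + 9k = 2454.250285… → ⌈·⌉ = 2455
j=11: r + 10k = 2716.607428… → ⌈·⌉ = 2717
j=12: r + 11k = 2978.964571… → ⌈·⌉ = 2979
j=13: r + 12k = 3241.321714… → ⌈·⌉ = 3242
j=14: r + 13k = 3503.678857… → ⌈·⌉ = 3504

94, 356, 618, 881, 1143, 1405, 1668, 1930, 2192, 2455, 2717, 2979, 3242, 3504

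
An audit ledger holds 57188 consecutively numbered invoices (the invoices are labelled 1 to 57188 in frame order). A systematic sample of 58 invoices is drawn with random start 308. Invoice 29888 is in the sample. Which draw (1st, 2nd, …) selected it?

31

k = 57188/58 = 986
position = (29888 − 308)/986 + 1 = 29580/986 + 1 = 30 + 1 = 31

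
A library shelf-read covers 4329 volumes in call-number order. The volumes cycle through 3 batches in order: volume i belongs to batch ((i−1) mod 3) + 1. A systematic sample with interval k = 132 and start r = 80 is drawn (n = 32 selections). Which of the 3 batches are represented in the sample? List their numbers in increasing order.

2

Consecutive selections differ by k = 132, so their batch numbers differ by 132 mod 3 = 0.
gcd(132, 3) = 3, so the sample visits 3/3 = 1 distinct residues mod 3.
Start 80 is batch 2; the batches hit are 2.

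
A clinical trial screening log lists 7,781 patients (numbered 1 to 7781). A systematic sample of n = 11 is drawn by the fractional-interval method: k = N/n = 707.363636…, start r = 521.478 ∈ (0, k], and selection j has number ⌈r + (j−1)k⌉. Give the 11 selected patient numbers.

j=1: r + 0k = 521.478 → ⌈·⌉ = 522
j=2: r + 1k = 1228.841636… → ⌈·⌉ = 1229
j=3: r + 2k = 1936.205272… → ⌈·⌉ = 1937
j=4: r + 3k = 2643.568909… → ⌈·⌉ = 2644
j=5: r + 4k = 3350.932545… → ⌈·⌉ = 3351
j=6: r + 5k = 4058.296181… → ⌈·⌉ = 4059
j=7: r + 6k = 4765.659818… → ⌈·⌉ = 4766
j=8: r + 7k = 5473.023454… → ⌈·⌉ = 5474
j=9: r + 8k = 6180.387090… → ⌈·⌉ = 6181
j=10: r + 9k = 6887.750727… → ⌈·⌉ = 6888
j=11: r + 10k = 7595.114363… → ⌈·⌉ = 7596

522, 1229, 1937, 2644, 3351, 4059, 4766, 5474, 6181, 6888, 7596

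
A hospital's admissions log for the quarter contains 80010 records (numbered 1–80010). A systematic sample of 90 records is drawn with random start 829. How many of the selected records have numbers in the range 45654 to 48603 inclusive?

k = 80010/90 = 889
First selection ≥ 45654: 829 + ⌈(45654−829)/889⌉·889 = 829 + 51×889 = 46168
Last selection ≤ 48603: 829 + ⌊(48603−829)/889⌋·889 = 829 + 53×889 = 47946
Count = 53 − 51 + 1 = 3

3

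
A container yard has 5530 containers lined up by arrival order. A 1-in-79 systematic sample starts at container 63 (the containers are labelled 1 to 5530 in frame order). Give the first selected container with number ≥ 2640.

k = 79
Steps past start: ⌈(2640 − 63)/79⌉ = ⌈2577/79⌉ = 33
Selected container: 63 + 33×79 = 2670

2670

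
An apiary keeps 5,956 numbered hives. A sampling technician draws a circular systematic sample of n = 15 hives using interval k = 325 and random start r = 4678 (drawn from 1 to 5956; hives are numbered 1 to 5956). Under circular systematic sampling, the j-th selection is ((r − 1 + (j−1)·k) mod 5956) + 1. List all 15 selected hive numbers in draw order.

Selection 1: 4678
Selection 2: 4678 + 325 = 5003
Selection 3: 5003 + 325 = 5328
Selection 4: 5328 + 325 = 5653
Selection 5: 5653 + 325 = 5978 → 5978 − 5956 = 22
Selection 6: 22 + 325 = 347
Selection 7: 347 + 325 = 672
Selection 8: 672 + 325 = 997
Selection 9: 997 + 325 = 1322
Selection 10: 1322 + 325 = 1647
Selection 11: 1647 + 325 = 1972
Selection 12: 1972 + 325 = 2297
Selection 13: 2297 + 325 = 2622
Selection 14: 2622 + 325 = 2947
Selection 15: 2947 + 325 = 3272

4678, 5003, 5328, 5653, 22, 347, 672, 997, 1322, 1647, 1972, 2297, 2622, 2947, 3272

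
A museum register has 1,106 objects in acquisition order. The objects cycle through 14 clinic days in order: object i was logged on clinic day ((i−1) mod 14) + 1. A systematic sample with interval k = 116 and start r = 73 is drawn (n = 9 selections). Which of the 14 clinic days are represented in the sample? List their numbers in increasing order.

1, 3, 5, 7, 9, 11, 13

Consecutive selections differ by k = 116, so their clinic day numbers differ by 116 mod 14 = 4.
gcd(116, 14) = 2, so the sample visits 14/2 = 7 distinct residues mod 14.
Start 73 is clinic day 3; the clinic days hit are 1, 3, 5, 7, 9, 11, 13.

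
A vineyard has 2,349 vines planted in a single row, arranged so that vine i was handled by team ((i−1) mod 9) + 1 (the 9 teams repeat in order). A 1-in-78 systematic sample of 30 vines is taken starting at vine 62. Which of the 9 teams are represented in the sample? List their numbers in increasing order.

2, 5, 8

Consecutive selections differ by k = 78, so their team numbers differ by 78 mod 9 = 6.
gcd(78, 9) = 3, so the sample visits 9/3 = 3 distinct residues mod 9.
Start 62 is team 8; the teams hit are 2, 5, 8.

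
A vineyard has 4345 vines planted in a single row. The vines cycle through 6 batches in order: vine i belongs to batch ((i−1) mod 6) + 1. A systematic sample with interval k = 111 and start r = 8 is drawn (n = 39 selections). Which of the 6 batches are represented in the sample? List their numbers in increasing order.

2, 5

Consecutive selections differ by k = 111, so their batch numbers differ by 111 mod 6 = 3.
gcd(111, 6) = 3, so the sample visits 6/3 = 2 distinct residues mod 6.
Start 8 is batch 2; the batches hit are 2, 5.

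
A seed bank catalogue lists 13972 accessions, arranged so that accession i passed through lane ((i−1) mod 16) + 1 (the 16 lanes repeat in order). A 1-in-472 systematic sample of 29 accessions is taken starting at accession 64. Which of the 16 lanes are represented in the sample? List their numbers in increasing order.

8, 16

Consecutive selections differ by k = 472, so their lane numbers differ by 472 mod 16 = 8.
gcd(472, 16) = 8, so the sample visits 16/8 = 2 distinct residues mod 16.
Start 64 is lane 16; the lanes hit are 8, 16.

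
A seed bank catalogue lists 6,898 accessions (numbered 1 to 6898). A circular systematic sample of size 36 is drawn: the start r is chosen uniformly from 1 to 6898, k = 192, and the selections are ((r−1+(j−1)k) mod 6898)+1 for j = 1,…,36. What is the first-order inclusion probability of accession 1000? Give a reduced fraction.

18/3449

For each position j, as r ranges over 1…6898 the j-th selection hits every accession exactly once, so accession 1000 is selected for exactly 36 of the 6898 starts.
Inclusion probability = 36/6898 = 18/3449.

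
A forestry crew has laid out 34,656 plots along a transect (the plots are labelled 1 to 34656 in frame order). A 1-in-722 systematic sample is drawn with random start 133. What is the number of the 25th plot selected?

17461

k = 722
25th selection = r + (25−1)·k = 133 + 24×722 = 133 + 17328 = 17461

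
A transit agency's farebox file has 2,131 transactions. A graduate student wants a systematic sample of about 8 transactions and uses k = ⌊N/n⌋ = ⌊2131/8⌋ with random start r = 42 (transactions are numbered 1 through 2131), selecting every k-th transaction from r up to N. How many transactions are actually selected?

8

k = ⌊2131/8⌋ = 266
Achieved size = ⌊(2131 − 42)/266⌋ + 1 = ⌊2089/266⌋ + 1 = 7 + 1 = 8
(last selection: 42 + 7×266 = 1904 ≤ 2131; next would be 2170 > 2131)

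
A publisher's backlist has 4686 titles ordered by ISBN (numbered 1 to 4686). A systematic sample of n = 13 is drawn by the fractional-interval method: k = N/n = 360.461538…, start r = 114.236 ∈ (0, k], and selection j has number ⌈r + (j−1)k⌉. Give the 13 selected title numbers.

115, 475, 836, 1196, 1557, 1917, 2278, 2638, 2998, 3359, 3719, 4080, 4440

j=1: r + 0k = 114.236 → ⌈·⌉ = 115
j=2: r + 1k = 474.697538… → ⌈·⌉ = 475
j=3: r + 2k = 835.159076… → ⌈·⌉ = 836
j=4: r + 3k = 1195.620615… → ⌈·⌉ = 1196
j=5: r + 4k = 1556.082153… → ⌈·⌉ = 1557
j=6: r + 5k = 1916.543692… → ⌈·⌉ = 1917
j=7: r + 6k = 2277.005230… → ⌈·⌉ = 2278
j=8: r + 7k = 2637.466769… → ⌈·⌉ = 2638
j=9: r + 8k = 2997.928307… → ⌈·⌉ = 2998
j=10: r + 9k = 3358.389846… → ⌈·⌉ = 3359
j=11: r + 10k = 3718.851384… → ⌈·⌉ = 3719
j=12: r + 11k = 4079.312923… → ⌈·⌉ = 4080
j=13: r + 12k = 4439.774461… → ⌈·⌉ = 4440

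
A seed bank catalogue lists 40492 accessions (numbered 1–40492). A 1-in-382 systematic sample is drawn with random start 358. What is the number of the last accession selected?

k = 382
106th selection = r + (106−1)·k = 358 + 105×382 = 358 + 40110 = 40468

40468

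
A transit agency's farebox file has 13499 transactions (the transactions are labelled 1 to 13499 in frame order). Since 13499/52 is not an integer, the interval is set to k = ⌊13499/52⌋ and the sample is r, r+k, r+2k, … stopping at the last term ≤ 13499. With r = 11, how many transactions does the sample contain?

k = ⌊13499/52⌋ = 259
Achieved size = ⌊(13499 − 11)/259⌋ + 1 = ⌊13488/259⌋ + 1 = 52 + 1 = 53
(last selection: 11 + 52×259 = 13479 ≤ 13499; next would be 13738 > 13499)

53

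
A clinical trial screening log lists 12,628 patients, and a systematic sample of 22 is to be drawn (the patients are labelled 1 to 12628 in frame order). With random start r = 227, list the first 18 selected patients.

227, 801, 1375, 1949, 2523, 3097, 3671, 4245, 4819, 5393, 5967, 6541, 7115, 7689, 8263, 8837, 9411, 9985

k = N/n = 12628/22 = 574
patient 1: 227
patient 2: 227 + 574 = 801
patient 3: 801 + 574 = 1375
patient 4: 1375 + 574 = 1949
patient 5: 1949 + 574 = 2523
patient 6: 2523 + 574 = 3097
patient 7: 3097 + 574 = 3671
patient 8: 3671 + 574 = 4245
patient 9: 4245 + 574 = 4819
patient 10: 4819 + 574 = 5393
patient 11: 5393 + 574 = 5967
patient 12: 5967 + 574 = 6541
patient 13: 6541 + 574 = 7115
patient 14: 7115 + 574 = 7689
patient 15: 7689 + 574 = 8263
patient 16: 8263 + 574 = 8837
patient 17: 8837 + 574 = 9411
patient 18: 9411 + 574 = 9985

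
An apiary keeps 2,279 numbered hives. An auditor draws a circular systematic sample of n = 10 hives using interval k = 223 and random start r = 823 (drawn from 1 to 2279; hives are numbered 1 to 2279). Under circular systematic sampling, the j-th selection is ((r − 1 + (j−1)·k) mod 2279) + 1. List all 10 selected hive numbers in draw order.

Selection 1: 823
Selection 2: 823 + 223 = 1046
Selection 3: 1046 + 223 = 1269
Selection 4: 1269 + 223 = 1492
Selection 5: 1492 + 223 = 1715
Selection 6: 1715 + 223 = 1938
Selection 7: 1938 + 223 = 2161
Selection 8: 2161 + 223 = 2384 → 2384 − 2279 = 105
Selection 9: 105 + 223 = 328
Selection 10: 328 + 223 = 551

823, 1046, 1269, 1492, 1715, 1938, 2161, 105, 328, 551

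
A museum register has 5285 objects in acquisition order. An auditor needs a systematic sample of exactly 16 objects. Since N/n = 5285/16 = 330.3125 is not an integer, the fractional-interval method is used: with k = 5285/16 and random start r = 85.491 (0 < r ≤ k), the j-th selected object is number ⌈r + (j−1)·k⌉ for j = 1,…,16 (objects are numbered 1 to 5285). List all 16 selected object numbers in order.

j=1: r + 0k = 85.491 → ⌈·⌉ = 86
j=2: r + 1k = 415.8035 → ⌈·⌉ = 416
j=3: r + 2k = 746.116 → ⌈·⌉ = 747
j=4: r + 3k = 1076.4285 → ⌈·⌉ = 1077
j=5: r + 4k = 1406.741 → ⌈·⌉ = 1407
j=6: r + 5k = 1737.0535 → ⌈·⌉ = 1738
j=7: r + 6k = 2067.366 → ⌈·⌉ = 2068
j=8: r + 7k = 2397.6785 → ⌈·⌉ = 2398
j=9: r + 8k = 2727.991 → ⌈·⌉ = 2728
j=10: r + 9k = 3058.3035 → ⌈·⌉ = 3059
j=11: r + 10k = 3388.616 → ⌈·⌉ = 3389
j=12: r + 11k = 3718.9285 → ⌈·⌉ = 3719
j=13: r + 12k = 4049.241 → ⌈·⌉ = 4050
j=14: r + 13k = 4379.5535 → ⌈·⌉ = 4380
j=15: r + 14k = 4709.866 → ⌈·⌉ = 4710
j=16: r + 15k = 5040.1785 → ⌈·⌉ = 5041

86, 416, 747, 1077, 1407, 1738, 2068, 2398, 2728, 3059, 3389, 3719, 4050, 4380, 4710, 5041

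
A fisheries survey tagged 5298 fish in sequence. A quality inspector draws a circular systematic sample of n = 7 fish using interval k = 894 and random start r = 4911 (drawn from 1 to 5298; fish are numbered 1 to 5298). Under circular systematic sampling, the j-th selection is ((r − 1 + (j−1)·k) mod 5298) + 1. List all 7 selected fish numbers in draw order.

4911, 507, 1401, 2295, 3189, 4083, 4977

Selection 1: 4911
Selection 2: 4911 + 894 = 5805 → 5805 − 5298 = 507
Selection 3: 507 + 894 = 1401
Selection 4: 1401 + 894 = 2295
Selection 5: 2295 + 894 = 3189
Selection 6: 3189 + 894 = 4083
Selection 7: 4083 + 894 = 4977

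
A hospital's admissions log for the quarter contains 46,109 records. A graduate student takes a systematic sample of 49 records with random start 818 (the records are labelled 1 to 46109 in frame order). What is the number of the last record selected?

k = 46109/49 = 941
49th selection = r + (49−1)·k = 818 + 48×941 = 818 + 45168 = 45986

45986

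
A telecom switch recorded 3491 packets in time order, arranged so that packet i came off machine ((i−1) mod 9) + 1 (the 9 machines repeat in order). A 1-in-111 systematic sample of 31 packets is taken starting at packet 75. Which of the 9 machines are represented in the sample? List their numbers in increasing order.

3, 6, 9

Consecutive selections differ by k = 111, so their machine numbers differ by 111 mod 9 = 3.
gcd(111, 9) = 3, so the sample visits 9/3 = 3 distinct residues mod 9.
Start 75 is machine 3; the machines hit are 3, 6, 9.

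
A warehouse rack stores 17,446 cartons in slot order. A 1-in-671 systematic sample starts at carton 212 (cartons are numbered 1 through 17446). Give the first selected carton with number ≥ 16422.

k = 671
Steps past start: ⌈(16422 − 212)/671⌉ = ⌈16210/671⌉ = 25
Selected carton: 212 + 25×671 = 16987

16987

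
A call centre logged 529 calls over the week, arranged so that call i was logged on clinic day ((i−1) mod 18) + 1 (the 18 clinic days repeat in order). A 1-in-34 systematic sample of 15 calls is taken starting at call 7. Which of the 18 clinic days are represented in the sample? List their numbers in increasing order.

1, 3, 5, 7, 9, 11, 13, 15, 17

Consecutive selections differ by k = 34, so their clinic day numbers differ by 34 mod 18 = 16.
gcd(34, 18) = 2, so the sample visits 18/2 = 9 distinct residues mod 18.
Start 7 is clinic day 7; the clinic days hit are 1, 3, 5, 7, 9, 11, 13, 15, 17.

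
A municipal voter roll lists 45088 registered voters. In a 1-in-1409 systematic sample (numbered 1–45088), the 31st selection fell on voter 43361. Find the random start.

k = 1409
r = 43361 − (31−1)×1409 = 43361 − 42270 = 1091

1091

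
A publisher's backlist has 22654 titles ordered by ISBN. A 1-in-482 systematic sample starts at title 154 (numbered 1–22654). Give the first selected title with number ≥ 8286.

8348

k = 482
Steps past start: ⌈(8286 − 154)/482⌉ = ⌈8132/482⌉ = 17
Selected title: 154 + 17×482 = 8348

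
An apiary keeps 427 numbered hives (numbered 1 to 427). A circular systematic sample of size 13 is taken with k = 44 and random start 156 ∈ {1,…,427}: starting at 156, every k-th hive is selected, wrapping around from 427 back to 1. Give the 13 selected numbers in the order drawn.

156, 200, 244, 288, 332, 376, 420, 37, 81, 125, 169, 213, 257

Selection 1: 156
Selection 2: 156 + 44 = 200
Selection 3: 200 + 44 = 244
Selection 4: 244 + 44 = 288
Selection 5: 288 + 44 = 332
Selection 6: 332 + 44 = 376
Selection 7: 376 + 44 = 420
Selection 8: 420 + 44 = 464 → 464 − 427 = 37
Selection 9: 37 + 44 = 81
Selection 10: 81 + 44 = 125
Selection 11: 125 + 44 = 169
Selection 12: 169 + 44 = 213
Selection 13: 213 + 44 = 257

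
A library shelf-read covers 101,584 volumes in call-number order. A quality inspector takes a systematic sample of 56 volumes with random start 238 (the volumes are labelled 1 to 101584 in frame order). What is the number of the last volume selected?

100008

k = 101584/56 = 1814
56th selection = r + (56−1)·k = 238 + 55×1814 = 238 + 99770 = 100008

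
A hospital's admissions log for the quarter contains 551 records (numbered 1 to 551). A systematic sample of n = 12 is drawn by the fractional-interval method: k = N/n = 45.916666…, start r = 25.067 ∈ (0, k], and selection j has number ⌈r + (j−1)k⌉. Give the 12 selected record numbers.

j=1: r + 0k = 25.067 → ⌈·⌉ = 26
j=2: r + 1k = 70.983666… → ⌈·⌉ = 71
j=3: r + 2k = 116.900333… → ⌈·⌉ = 117
j=4: r + 3k = 162.817 → ⌈·⌉ = 163
j=5: r + 4k = 208.733666… → ⌈·⌉ = 209
j=6: r + 5k = 254.650333… → ⌈·⌉ = 255
j=7: r + 6k = 300.567 → ⌈·⌉ = 301
j=8: r + 7k = 346.483666… → ⌈·⌉ = 347
j=9: r + 8k = 392.400333… → ⌈·⌉ = 393
j=10: r + 9k = 438.317 → ⌈·⌉ = 439
j=11: r + 10k = 484.233666… → ⌈·⌉ = 485
j=12: r + 11k = 530.150333… → ⌈·⌉ = 531

26, 71, 117, 163, 209, 255, 301, 347, 393, 439, 485, 531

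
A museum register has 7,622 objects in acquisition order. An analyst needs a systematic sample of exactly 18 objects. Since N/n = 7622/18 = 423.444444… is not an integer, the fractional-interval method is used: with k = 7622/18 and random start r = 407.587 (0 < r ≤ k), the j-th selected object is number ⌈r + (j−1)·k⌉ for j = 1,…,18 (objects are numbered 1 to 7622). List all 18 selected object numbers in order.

j=1: r + 0k = 407.587 → ⌈·⌉ = 408
j=2: r + 1k = 831.031444… → ⌈·⌉ = 832
j=3: r + 2k = 1254.475888… → ⌈·⌉ = 1255
j=4: r + 3k = 1677.920333… → ⌈·⌉ = 1678
j=5: r + 4k = 2101.364777… → ⌈·⌉ = 2102
j=6: r + 5k = 2524.809222… → ⌈·⌉ = 2525
j=7: r + 6k = 2948.253666… → ⌈·⌉ = 2949
j=8: r + 7k = 3371.698111… → ⌈·⌉ = 3372
j=9: r + 8k = 3795.142555… → ⌈·⌉ = 3796
j=10: r + 9k = 4218.587 → ⌈·⌉ = 4219
j=11: r + 10k = 4642.031444… → ⌈·⌉ = 4643
j=12: r + 11k = 5065.475888… → ⌈·⌉ = 5066
j=13: r + 12k = 5488.920333… → ⌈·⌉ = 5489
j=14: r + 13k = 5912.364777… → ⌈·⌉ = 5913
j=15: r + 14k = 6335.809222… → ⌈·⌉ = 6336
j=16: r + 15k = 6759.253666… → ⌈·⌉ = 6760
j=17: r + 16k = 7182.698111… → ⌈·⌉ = 7183
j=18: r + 17k = 7606.142555… → ⌈·⌉ = 7607

408, 832, 1255, 1678, 2102, 2525, 2949, 3372, 3796, 4219, 4643, 5066, 5489, 5913, 6336, 6760, 7183, 7607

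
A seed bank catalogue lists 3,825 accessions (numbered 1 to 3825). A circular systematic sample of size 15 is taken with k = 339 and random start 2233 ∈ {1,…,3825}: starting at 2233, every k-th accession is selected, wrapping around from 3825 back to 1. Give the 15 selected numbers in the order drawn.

2233, 2572, 2911, 3250, 3589, 103, 442, 781, 1120, 1459, 1798, 2137, 2476, 2815, 3154

Selection 1: 2233
Selection 2: 2233 + 339 = 2572
Selection 3: 2572 + 339 = 2911
Selection 4: 2911 + 339 = 3250
Selection 5: 3250 + 339 = 3589
Selection 6: 3589 + 339 = 3928 → 3928 − 3825 = 103
Selection 7: 103 + 339 = 442
Selection 8: 442 + 339 = 781
Selection 9: 781 + 339 = 1120
Selection 10: 1120 + 339 = 1459
Selection 11: 1459 + 339 = 1798
Selection 12: 1798 + 339 = 2137
Selection 13: 2137 + 339 = 2476
Selection 14: 2476 + 339 = 2815
Selection 15: 2815 + 339 = 3154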